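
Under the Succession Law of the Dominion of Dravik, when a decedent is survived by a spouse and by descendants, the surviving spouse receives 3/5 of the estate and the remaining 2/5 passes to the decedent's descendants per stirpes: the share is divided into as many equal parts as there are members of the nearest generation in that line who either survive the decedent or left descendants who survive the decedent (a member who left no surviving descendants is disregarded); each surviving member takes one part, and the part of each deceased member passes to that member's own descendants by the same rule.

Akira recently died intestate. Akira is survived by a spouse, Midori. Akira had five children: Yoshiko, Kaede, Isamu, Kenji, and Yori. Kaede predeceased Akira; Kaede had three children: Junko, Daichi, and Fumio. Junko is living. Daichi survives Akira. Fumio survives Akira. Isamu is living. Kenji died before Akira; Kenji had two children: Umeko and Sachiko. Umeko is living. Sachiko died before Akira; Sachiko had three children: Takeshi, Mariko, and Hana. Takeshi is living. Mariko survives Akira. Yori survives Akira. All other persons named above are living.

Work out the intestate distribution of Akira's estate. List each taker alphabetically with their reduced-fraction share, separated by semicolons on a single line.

Midori, as surviving spouse, takes 3/5.
The remaining 2/5 passes to Akira's descendants per stirpes.
The 2/5 is divided into 5 equal shares of 2/25 among Yoshiko, Kaede, Isamu, Kenji, Yori.
Yoshiko is living and takes 2/25.
Kaede predeceased; the 2/25 allotted to Kaede's branch passes to Kaede's issue by representation.
The 2/25 is divided into 3 equal shares of 2/75 among Junko, Daichi, Fumio.
Junko is living and takes 2/75.
Daichi is living and takes 2/75.
Fumio is living and takes 2/75.
Isamu is living and takes 2/25.
Kenji predeceased; the 2/25 allotted to Kenji's branch passes to Kenji's issue by representation.
The 2/25 is divided into 2 equal shares of 1/25 among Umeko, Sachiko.
Umeko is living and takes 1/25.
Sachiko predeceased; the 1/25 allotted to Sachiko's branch passes to Sachiko's issue by representation.
The 1/25 is divided into 3 equal shares of 1/75 among Takeshi, Mariko, Hana.
Takeshi is living and takes 1/75.
Mariko is living and takes 1/75.
Hana is living and takes 1/75.
Yori is living and takes 2/25.

Daichi 2/75; Fumio 2/75; Hana 1/75; Isamu 2/25; Junko 2/75; Mariko 1/75; Midori 3/5; Takeshi 1/75; Umeko 1/25; Yori 2/25; Yoshiko 2/25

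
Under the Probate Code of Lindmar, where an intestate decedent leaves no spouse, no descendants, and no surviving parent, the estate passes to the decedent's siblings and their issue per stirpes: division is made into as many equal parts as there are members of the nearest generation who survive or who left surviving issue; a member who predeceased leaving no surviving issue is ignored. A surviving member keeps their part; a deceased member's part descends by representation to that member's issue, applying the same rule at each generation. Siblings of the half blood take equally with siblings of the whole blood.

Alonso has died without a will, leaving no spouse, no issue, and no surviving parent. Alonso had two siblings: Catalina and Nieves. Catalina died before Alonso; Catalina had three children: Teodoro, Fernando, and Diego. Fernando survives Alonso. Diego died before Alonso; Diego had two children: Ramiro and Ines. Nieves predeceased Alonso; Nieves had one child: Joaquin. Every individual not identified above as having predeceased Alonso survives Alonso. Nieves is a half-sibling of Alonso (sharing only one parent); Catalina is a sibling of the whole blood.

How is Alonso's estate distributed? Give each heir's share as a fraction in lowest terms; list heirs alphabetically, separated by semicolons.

No spouse, descendants, or parent survives, so the estate passes to Alonso's siblings per stirpes.
Half-blood and whole-blood siblings take equally under the stated rule.
The estate is divided into 2 equal shares of 1/2 among Catalina, Nieves.
Catalina predeceased; the 1/2 allotted to Catalina's branch passes to Catalina's issue by representation.
The 1/2 is divided into 3 equal shares of 1/6 among Teodoro, Fernando, Diego.
Teodoro is living and takes 1/6.
Fernando is living and takes 1/6.
Diego predeceased; the 1/6 allotted to Diego's branch passes to Diego's issue by representation.
The 1/6 is divided into 2 equal shares of 1/12 among Ramiro, Ines.
Ramiro is living and takes 1/12.
Ines is living and takes 1/12.
Nieves predeceased; the 1/2 allotted to Nieves's branch passes to Nieves's issue by representation.
Joaquin is the sole taker at this level and receives the full 1/2.

Fernando 1/6; Ines 1/12; Joaquin 1/2; Ramiro 1/12; Teodoro 1/6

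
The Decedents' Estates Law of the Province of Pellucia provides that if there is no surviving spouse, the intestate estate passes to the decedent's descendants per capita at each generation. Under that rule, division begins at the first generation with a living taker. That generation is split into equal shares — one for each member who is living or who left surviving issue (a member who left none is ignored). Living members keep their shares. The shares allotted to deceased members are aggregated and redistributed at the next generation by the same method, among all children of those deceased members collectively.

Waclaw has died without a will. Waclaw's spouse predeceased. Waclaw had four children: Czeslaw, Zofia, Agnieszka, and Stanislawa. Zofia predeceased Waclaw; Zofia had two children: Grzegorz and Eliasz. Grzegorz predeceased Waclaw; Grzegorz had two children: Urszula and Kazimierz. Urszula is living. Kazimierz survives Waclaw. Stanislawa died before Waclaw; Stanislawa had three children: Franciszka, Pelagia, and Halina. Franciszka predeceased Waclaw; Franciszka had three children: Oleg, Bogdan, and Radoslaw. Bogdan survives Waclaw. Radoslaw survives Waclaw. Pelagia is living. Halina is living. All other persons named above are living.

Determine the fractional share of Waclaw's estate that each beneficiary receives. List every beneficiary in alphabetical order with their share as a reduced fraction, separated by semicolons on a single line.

There is no surviving spouse, so the entire estate passes to Waclaw's descendants per capita at each generation.
At generation 1 (Czeslaw, Zofia, Agnieszka, Stanislawa) there are 4 shares of (1)/4 = 1/4 each.
Living: Czeslaw and Agnieszka — each takes 1/4.
Deceased: Zofia and Stanislawa. Their combined 1/2 is pooled and carried to generation 2.
At generation 2 (Grzegorz, Eliasz, Franciszka, Pelagia, Halina) there are 5 shares of (1/2)/5 = 1/10 each.
Living: Eliasz, Pelagia, and Halina — each takes 1/10.
Deceased: Grzegorz and Franciszka. Their combined 1/5 is pooled and carried to generation 3.
At generation 3 (Urszula, Kazimierz, Oleg, Bogdan, Radoslaw) there are 5 shares of (1/5)/5 = 1/25 each.
Living: Urszula, Kazimierz, Oleg, Bogdan, and Radoslaw — each takes 1/25.

Agnieszka 1/4; Bogdan 1/25; Czeslaw 1/4; Eliasz 1/10; Halina 1/10; Kazimierz 1/25; Oleg 1/25; Pelagia 1/10; Radoslaw 1/25; Urszula 1/25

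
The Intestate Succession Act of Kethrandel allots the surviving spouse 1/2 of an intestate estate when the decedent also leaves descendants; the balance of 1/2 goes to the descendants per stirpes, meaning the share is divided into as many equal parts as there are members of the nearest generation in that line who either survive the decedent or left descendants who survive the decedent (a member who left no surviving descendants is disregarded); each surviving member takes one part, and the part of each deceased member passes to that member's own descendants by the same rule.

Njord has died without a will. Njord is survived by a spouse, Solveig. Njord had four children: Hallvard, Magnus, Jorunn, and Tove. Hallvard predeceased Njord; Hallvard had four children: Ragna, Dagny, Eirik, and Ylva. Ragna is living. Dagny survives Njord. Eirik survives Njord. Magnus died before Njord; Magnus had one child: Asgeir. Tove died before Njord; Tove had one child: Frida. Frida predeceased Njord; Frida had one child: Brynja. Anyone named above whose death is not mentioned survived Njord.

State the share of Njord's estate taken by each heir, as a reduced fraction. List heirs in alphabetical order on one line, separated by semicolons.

Asgeir 1/8; Brynja 1/8; Dagny 1/32; Eirik 1/32; Jorunn 1/8; Ragna 1/32; Solveig 1/2; Ylva 1/32

Solveig, as surviving spouse, takes 1/2.
The remaining 1/2 passes to Njord's descendants per stirpes.
The 1/2 is divided into 4 equal shares of 1/8 among Hallvard, Magnus, Jorunn, Tove.
Hallvard predeceased; the 1/8 allotted to Hallvard's branch passes to Hallvard's issue by representation.
The 1/8 is divided into 4 equal shares of 1/32 among Ragna, Dagny, Eirik, Ylva.
Ragna is living and takes 1/32.
Dagny is living and takes 1/32.
Eirik is living and takes 1/32.
Ylva is living and takes 1/32.
Magnus predeceased; the 1/8 allotted to Magnus's branch passes to Magnus's issue by representation.
Asgeir is the sole taker at this level and receives the full 1/8.
Jorunn is living and takes 1/8.
Tove predeceased; the 1/8 allotted to Tove's branch passes to Tove's issue by representation.
Frida's line is the sole branch at this level, so the full 1/8 passes to Frida's issue by representation.
Brynja is the sole taker at this level and receives the full 1/8.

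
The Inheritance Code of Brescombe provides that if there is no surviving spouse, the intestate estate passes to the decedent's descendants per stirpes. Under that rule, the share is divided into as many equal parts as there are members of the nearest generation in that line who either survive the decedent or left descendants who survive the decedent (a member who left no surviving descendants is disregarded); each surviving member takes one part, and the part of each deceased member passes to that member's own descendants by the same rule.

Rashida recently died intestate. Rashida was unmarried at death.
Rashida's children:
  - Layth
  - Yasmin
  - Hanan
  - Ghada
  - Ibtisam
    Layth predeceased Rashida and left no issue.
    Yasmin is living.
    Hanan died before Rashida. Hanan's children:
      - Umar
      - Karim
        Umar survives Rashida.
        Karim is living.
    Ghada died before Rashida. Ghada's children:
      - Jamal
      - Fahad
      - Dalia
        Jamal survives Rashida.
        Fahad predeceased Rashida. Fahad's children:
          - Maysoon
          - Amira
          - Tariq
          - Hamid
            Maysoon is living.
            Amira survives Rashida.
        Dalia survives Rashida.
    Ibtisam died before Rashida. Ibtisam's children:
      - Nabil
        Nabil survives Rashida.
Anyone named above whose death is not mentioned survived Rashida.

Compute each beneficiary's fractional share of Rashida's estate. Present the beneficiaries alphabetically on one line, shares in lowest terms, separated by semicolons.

There is no surviving spouse, so the entire estate passes to Rashida's descendants per stirpes.
Layth left no surviving issue, so that branch lapses and is disregarded.
The estate is divided into 4 equal shares of 1/4 among Yasmin, Hanan, Ghada, Ibtisam.
Yasmin is living and takes 1/4.
Hanan predeceased; the 1/4 allotted to Hanan's branch passes to Hanan's issue by representation.
The 1/4 is divided into 2 equal shares of 1/8 among Umar, Karim.
Umar is living and takes 1/8.
Karim is living and takes 1/8.
Ghada predeceased; the 1/4 allotted to Ghada's branch passes to Ghada's issue by representation.
The 1/4 is divided into 3 equal shares of 1/12 among Jamal, Fahad, Dalia.
Jamal is living and takes 1/12.
Fahad predeceased; the 1/12 allotted to Fahad's branch passes to Fahad's issue by representation.
The 1/12 is divided into 4 equal shares of 1/48 among Maysoon, Amira, Tariq, Hamid.
Maysoon is living and takes 1/48.
Amira is living and takes 1/48.
Tariq is living and takes 1/48.
Hamid is living and takes 1/48.
Dalia is living and takes 1/12.
Ibtisam predeceased; the 1/4 allotted to Ibtisam's branch passes to Ibtisam's issue by representation.
Nabil is the sole taker at this level and receives the full 1/4.

Amira 1/48; Dalia 1/12; Hamid 1/48; Jamal 1/12; Karim 1/8; Maysoon 1/48; Nabil 1/4; Tariq 1/48; Umar 1/8; Yasmin 1/4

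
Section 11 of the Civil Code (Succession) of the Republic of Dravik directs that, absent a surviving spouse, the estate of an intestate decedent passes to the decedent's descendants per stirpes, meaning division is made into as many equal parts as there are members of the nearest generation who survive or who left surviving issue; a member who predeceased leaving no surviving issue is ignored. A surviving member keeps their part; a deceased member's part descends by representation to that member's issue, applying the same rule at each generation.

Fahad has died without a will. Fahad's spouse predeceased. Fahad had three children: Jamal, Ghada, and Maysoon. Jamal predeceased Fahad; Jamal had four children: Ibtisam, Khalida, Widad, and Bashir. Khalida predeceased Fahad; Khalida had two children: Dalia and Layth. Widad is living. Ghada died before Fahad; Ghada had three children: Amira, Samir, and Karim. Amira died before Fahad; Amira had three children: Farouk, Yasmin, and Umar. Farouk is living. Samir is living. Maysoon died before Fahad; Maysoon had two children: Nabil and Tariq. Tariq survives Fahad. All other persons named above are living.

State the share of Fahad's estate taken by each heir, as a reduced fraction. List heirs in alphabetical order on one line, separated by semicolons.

Bashir 1/12; Dalia 1/24; Farouk 1/27; Ibtisam 1/12; Karim 1/9; Layth 1/24; Nabil 1/6; Samir 1/9; Tariq 1/6; Umar 1/27; Widad 1/12; Yasmin 1/27

There is no surviving spouse, so the entire estate passes to Fahad's descendants per stirpes.
The estate is divided into 3 equal shares of 1/3 among Jamal, Ghada, Maysoon.
Jamal predeceased; the 1/3 allotted to Jamal's branch passes to Jamal's issue by representation.
The 1/3 is divided into 4 equal shares of 1/12 among Ibtisam, Khalida, Widad, Bashir.
Ibtisam is living and takes 1/12.
Khalida predeceased; the 1/12 allotted to Khalida's branch passes to Khalida's issue by representation.
The 1/12 is divided into 2 equal shares of 1/24 among Dalia, Layth.
Dalia is living and takes 1/24.
Layth is living and takes 1/24.
Widad is living and takes 1/12.
Bashir is living and takes 1/12.
Ghada predeceased; the 1/3 allotted to Ghada's branch passes to Ghada's issue by representation.
The 1/3 is divided into 3 equal shares of 1/9 among Amira, Samir, Karim.
Amira predeceased; the 1/9 allotted to Amira's branch passes to Amira's issue by representation.
The 1/9 is divided into 3 equal shares of 1/27 among Farouk, Yasmin, Umar.
Farouk is living and takes 1/27.
Yasmin is living and takes 1/27.
Umar is living and takes 1/27.
Samir is living and takes 1/9.
Karim is living and takes 1/9.
Maysoon predeceased; the 1/3 allotted to Maysoon's branch passes to Maysoon's issue by representation.
The 1/3 is divided into 2 equal shares of 1/6 among Nabil, Tariq.
Nabil is living and takes 1/6.
Tariq is living and takes 1/6.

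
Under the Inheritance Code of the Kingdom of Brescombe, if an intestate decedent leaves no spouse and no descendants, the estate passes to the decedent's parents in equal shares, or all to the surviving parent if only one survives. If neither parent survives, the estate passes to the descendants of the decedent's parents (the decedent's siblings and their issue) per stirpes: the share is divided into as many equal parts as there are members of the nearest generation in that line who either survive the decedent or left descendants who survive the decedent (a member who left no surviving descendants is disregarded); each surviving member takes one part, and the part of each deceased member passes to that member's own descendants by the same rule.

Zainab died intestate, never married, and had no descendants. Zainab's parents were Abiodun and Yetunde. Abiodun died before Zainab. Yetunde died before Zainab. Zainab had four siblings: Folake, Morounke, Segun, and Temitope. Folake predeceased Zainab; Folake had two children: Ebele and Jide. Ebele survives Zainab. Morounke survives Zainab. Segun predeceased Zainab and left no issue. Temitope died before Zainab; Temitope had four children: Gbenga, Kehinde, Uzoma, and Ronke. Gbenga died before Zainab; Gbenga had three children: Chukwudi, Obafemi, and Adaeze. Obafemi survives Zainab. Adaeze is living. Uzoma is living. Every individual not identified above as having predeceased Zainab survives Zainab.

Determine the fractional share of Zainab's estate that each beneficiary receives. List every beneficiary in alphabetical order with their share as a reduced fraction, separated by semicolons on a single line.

Neither parent survives and there are no descendants, so the estate passes to Zainab's siblings and their issue per stirpes.
Segun left no surviving issue, so that branch lapses and is disregarded.
The estate is divided into 3 equal shares of 1/3 among Folake, Morounke, Temitope.
Folake predeceased; the 1/3 allotted to Folake's branch passes to Folake's issue by representation.
The 1/3 is divided into 2 equal shares of 1/6 among Ebele, Jide.
Ebele is living and takes 1/6.
Jide is living and takes 1/6.
Morounke is living and takes 1/3.
Temitope predeceased; the 1/3 allotted to Temitope's branch passes to Temitope's issue by representation.
The 1/3 is divided into 4 equal shares of 1/12 among Gbenga, Kehinde, Uzoma, Ronke.
Gbenga predeceased; the 1/12 allotted to Gbenga's branch passes to Gbenga's issue by representation.
The 1/12 is divided into 3 equal shares of 1/36 among Chukwudi, Obafemi, Adaeze.
Chukwudi is living and takes 1/36.
Obafemi is living and takes 1/36.
Adaeze is living and takes 1/36.
Kehinde is living and takes 1/12.
Uzoma is living and takes 1/12.
Ronke is living and takes 1/12.

Adaeze 1/36; Chukwudi 1/36; Ebele 1/6; Jide 1/6; Kehinde 1/12; Morounke 1/3; Obafemi 1/36; Ronke 1/12; Uzoma 1/12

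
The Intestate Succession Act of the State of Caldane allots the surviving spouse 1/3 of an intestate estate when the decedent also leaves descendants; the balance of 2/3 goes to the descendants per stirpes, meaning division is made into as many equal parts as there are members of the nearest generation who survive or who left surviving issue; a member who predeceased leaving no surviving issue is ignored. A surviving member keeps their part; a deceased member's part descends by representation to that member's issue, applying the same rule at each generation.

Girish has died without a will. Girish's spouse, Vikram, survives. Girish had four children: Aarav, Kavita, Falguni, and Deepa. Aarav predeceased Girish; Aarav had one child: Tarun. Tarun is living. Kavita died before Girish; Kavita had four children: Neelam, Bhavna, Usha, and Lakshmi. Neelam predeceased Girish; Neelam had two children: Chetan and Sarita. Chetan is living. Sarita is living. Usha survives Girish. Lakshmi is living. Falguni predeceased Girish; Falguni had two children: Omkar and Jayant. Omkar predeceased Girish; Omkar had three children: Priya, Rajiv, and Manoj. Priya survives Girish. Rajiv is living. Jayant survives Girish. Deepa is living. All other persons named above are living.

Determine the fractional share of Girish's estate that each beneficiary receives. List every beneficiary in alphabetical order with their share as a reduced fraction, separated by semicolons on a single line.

Vikram, as surviving spouse, takes 1/3.
The remaining 2/3 passes to Girish's descendants per stirpes.
The 2/3 is divided into 4 equal shares of 1/6 among Aarav, Kavita, Falguni, Deepa.
Aarav predeceased; the 1/6 allotted to Aarav's branch passes to Aarav's issue by representation.
Tarun is the sole taker at this level and receives the full 1/6.
Kavita predeceased; the 1/6 allotted to Kavita's branch passes to Kavita's issue by representation.
The 1/6 is divided into 4 equal shares of 1/24 among Neelam, Bhavna, Usha, Lakshmi.
Neelam predeceased; the 1/24 allotted to Neelam's branch passes to Neelam's issue by representation.
The 1/24 is divided into 2 equal shares of 1/48 among Chetan, Sarita.
Chetan is living and takes 1/48.
Sarita is living and takes 1/48.
Bhavna is living and takes 1/24.
Usha is living and takes 1/24.
Lakshmi is living and takes 1/24.
Falguni predeceased; the 1/6 allotted to Falguni's branch passes to Falguni's issue by representation.
The 1/6 is divided into 2 equal shares of 1/12 among Omkar, Jayant.
Omkar predeceased; the 1/12 allotted to Omkar's branch passes to Omkar's issue by representation.
The 1/12 is divided into 3 equal shares of 1/36 among Priya, Rajiv, Manoj.
Priya is living and takes 1/36.
Rajiv is living and takes 1/36.
Manoj is living and takes 1/36.
Jayant is living and takes 1/12.
Deepa is living and takes 1/6.

Bhavna 1/24; Chetan 1/48; Deepa 1/6; Jayant 1/12; Lakshmi 1/24; Manoj 1/36; Priya 1/36; Rajiv 1/36; Sarita 1/48; Tarun 1/6; Usha 1/24; Vikram 1/3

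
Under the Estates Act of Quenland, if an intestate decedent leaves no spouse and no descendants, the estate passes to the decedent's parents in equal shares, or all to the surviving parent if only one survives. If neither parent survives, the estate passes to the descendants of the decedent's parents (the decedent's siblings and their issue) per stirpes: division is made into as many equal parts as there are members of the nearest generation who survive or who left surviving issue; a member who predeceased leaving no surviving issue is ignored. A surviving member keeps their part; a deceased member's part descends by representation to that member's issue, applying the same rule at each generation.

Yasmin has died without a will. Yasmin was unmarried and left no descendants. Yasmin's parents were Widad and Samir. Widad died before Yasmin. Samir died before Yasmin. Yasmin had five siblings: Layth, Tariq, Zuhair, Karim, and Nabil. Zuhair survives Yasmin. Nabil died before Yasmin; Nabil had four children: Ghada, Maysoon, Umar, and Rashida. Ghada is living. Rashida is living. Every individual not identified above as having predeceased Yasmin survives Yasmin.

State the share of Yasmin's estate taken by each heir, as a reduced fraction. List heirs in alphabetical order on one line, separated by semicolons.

Neither parent survives and there are no descendants, so the estate passes to Yasmin's siblings and their issue per stirpes.
The estate is divided into 5 equal shares of 1/5 among Layth, Tariq, Zuhair, Karim, Nabil.
Layth is living and takes 1/5.
Tariq is living and takes 1/5.
Zuhair is living and takes 1/5.
Karim is living and takes 1/5.
Nabil predeceased; the 1/5 allotted to Nabil's branch passes to Nabil's issue by representation.
The 1/5 is divided into 4 equal shares of 1/20 among Ghada, Maysoon, Umar, Rashida.
Ghada is living and takes 1/20.
Maysoon is living and takes 1/20.
Umar is living and takes 1/20.
Rashida is living and takes 1/20.

Ghada 1/20; Karim 1/5; Layth 1/5; Maysoon 1/20; Rashida 1/20; Tariq 1/5; Umar 1/20; Zuhair 1/5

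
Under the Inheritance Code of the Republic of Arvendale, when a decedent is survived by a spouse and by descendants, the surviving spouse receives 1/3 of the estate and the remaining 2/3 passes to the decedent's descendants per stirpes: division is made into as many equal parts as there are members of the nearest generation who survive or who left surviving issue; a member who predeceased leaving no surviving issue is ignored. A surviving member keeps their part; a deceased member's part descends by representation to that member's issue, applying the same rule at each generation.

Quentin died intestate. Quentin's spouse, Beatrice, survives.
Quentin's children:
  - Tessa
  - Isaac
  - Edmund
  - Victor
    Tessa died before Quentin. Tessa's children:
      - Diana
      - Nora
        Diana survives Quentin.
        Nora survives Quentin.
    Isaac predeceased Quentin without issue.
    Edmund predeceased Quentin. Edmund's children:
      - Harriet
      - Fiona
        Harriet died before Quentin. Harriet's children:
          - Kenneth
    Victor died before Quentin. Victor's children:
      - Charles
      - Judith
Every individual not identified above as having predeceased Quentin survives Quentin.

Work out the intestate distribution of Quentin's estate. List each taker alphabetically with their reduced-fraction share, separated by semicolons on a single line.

Beatrice 1/3; Charles 1/9; Diana 1/9; Fiona 1/9; Judith 1/9; Kenneth 1/9; Nora 1/9

Beatrice, as surviving spouse, takes 1/3.
The remaining 2/3 passes to Quentin's descendants per stirpes.
Isaac left no surviving issue, so that branch lapses and is disregarded.
The 2/3 is divided into 3 equal shares of 2/9 among Tessa, Edmund, Victor.
Tessa predeceased; the 2/9 allotted to Tessa's branch passes to Tessa's issue by representation.
The 2/9 is divided into 2 equal shares of 1/9 among Diana, Nora.
Diana is living and takes 1/9.
Nora is living and takes 1/9.
Edmund predeceased; the 2/9 allotted to Edmund's branch passes to Edmund's issue by representation.
The 2/9 is divided into 2 equal shares of 1/9 among Harriet, Fiona.
Harriet predeceased; the 1/9 allotted to Harriet's branch passes to Harriet's issue by representation.
Kenneth is the sole taker at this level and receives the full 1/9.
Fiona is living and takes 1/9.
Victor predeceased; the 2/9 allotted to Victor's branch passes to Victor's issue by representation.
The 2/9 is divided into 2 equal shares of 1/9 among Charles, Judith.
Charles is living and takes 1/9.
Judith is living and takes 1/9.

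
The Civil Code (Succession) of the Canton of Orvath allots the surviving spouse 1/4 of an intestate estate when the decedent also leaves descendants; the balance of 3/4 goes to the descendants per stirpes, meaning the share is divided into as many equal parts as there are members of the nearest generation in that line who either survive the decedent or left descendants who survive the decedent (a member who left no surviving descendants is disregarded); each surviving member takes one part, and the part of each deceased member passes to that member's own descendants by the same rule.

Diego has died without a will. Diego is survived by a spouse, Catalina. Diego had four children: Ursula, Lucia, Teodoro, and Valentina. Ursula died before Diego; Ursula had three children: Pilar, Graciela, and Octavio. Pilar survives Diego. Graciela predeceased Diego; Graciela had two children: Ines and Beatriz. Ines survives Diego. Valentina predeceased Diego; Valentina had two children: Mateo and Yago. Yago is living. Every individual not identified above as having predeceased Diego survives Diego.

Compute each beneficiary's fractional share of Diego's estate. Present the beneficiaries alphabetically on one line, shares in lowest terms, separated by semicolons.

Beatriz 1/32; Catalina 1/4; Ines 1/32; Lucia 3/16; Mateo 3/32; Octavio 1/16; Pilar 1/16; Teodoro 3/16; Yago 3/32

Catalina, as surviving spouse, takes 1/4.
The remaining 3/4 passes to Diego's descendants per stirpes.
The 3/4 is divided into 4 equal shares of 3/16 among Ursula, Lucia, Teodoro, Valentina.
Ursula predeceased; the 3/16 allotted to Ursula's branch passes to Ursula's issue by representation.
The 3/16 is divided into 3 equal shares of 1/16 among Pilar, Graciela, Octavio.
Pilar is living and takes 1/16.
Graciela predeceased; the 1/16 allotted to Graciela's branch passes to Graciela's issue by representation.
The 1/16 is divided into 2 equal shares of 1/32 among Ines, Beatriz.
Ines is living and takes 1/32.
Beatriz is living and takes 1/32.
Octavio is living and takes 1/16.
Lucia is living and takes 3/16.
Teodoro is living and takes 3/16.
Valentina predeceased; the 3/16 allotted to Valentina's branch passes to Valentina's issue by representation.
The 3/16 is divided into 2 equal shares of 3/32 among Mateo, Yago.
Mateo is living and takes 3/32.
Yago is living and takes 3/32.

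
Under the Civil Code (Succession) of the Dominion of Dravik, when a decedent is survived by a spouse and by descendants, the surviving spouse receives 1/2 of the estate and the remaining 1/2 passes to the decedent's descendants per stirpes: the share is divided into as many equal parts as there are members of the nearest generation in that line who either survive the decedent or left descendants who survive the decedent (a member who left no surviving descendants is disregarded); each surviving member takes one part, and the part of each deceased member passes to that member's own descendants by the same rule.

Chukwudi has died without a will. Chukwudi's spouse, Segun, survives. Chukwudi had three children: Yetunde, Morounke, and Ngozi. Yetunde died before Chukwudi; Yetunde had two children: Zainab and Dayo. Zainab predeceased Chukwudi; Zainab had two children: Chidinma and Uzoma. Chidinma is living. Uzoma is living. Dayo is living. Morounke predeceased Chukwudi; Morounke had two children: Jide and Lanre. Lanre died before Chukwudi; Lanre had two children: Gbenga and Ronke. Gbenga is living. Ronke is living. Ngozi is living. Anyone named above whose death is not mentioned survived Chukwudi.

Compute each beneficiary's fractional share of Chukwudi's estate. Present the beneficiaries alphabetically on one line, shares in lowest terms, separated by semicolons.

Segun, as surviving spouse, takes 1/2.
The remaining 1/2 passes to Chukwudi's descendants per stirpes.
The 1/2 is divided into 3 equal shares of 1/6 among Yetunde, Morounke, Ngozi.
Yetunde predeceased; the 1/6 allotted to Yetunde's branch passes to Yetunde's issue by representation.
The 1/6 is divided into 2 equal shares of 1/12 among Zainab, Dayo.
Zainab predeceased; the 1/12 allotted to Zainab's branch passes to Zainab's issue by representation.
The 1/12 is divided into 2 equal shares of 1/24 among Chidinma, Uzoma.
Chidinma is living and takes 1/24.
Uzoma is living and takes 1/24.
Dayo is living and takes 1/12.
Morounke predeceased; the 1/6 allotted to Morounke's branch passes to Morounke's issue by representation.
The 1/6 is divided into 2 equal shares of 1/12 among Jide, Lanre.
Jide is living and takes 1/12.
Lanre predeceased; the 1/12 allotted to Lanre's branch passes to Lanre's issue by representation.
The 1/12 is divided into 2 equal shares of 1/24 among Gbenga, Ronke.
Gbenga is living and takes 1/24.
Ronke is living and takes 1/24.
Ngozi is living and takes 1/6.

Chidinma 1/24; Dayo 1/12; Gbenga 1/24; Jide 1/12; Ngozi 1/6; Ronke 1/24; Segun 1/2; Uzoma 1/24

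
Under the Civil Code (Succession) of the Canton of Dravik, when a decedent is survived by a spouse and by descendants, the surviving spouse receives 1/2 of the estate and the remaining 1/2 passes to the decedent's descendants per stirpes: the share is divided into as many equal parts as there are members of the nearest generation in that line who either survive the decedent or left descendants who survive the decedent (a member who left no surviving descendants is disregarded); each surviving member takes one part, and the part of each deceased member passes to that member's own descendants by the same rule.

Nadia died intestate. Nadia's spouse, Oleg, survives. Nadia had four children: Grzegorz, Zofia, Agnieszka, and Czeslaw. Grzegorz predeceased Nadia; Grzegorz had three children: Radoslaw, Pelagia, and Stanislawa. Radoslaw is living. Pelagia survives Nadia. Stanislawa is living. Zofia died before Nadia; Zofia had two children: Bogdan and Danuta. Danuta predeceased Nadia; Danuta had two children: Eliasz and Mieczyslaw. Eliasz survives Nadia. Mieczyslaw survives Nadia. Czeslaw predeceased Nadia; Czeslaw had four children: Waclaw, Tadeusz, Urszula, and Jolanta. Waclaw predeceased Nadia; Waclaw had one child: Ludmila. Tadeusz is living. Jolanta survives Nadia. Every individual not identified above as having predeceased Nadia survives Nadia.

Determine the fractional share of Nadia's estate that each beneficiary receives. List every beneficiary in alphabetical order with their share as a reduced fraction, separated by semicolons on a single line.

Agnieszka 1/8; Bogdan 1/16; Eliasz 1/32; Jolanta 1/32; Ludmila 1/32; Mieczyslaw 1/32; Oleg 1/2; Pelagia 1/24; Radoslaw 1/24; Stanislawa 1/24; Tadeusz 1/32; Urszula 1/32

Oleg, as surviving spouse, takes 1/2.
The remaining 1/2 passes to Nadia's descendants per stirpes.
The 1/2 is divided into 4 equal shares of 1/8 among Grzegorz, Zofia, Agnieszka, Czeslaw.
Grzegorz predeceased; the 1/8 allotted to Grzegorz's branch passes to Grzegorz's issue by representation.
The 1/8 is divided into 3 equal shares of 1/24 among Radoslaw, Pelagia, Stanislawa.
Radoslaw is living and takes 1/24.
Pelagia is living and takes 1/24.
Stanislawa is living and takes 1/24.
Zofia predeceased; the 1/8 allotted to Zofia's branch passes to Zofia's issue by representation.
The 1/8 is divided into 2 equal shares of 1/16 among Bogdan, Danuta.
Bogdan is living and takes 1/16.
Danuta predeceased; the 1/16 allotted to Danuta's branch passes to Danuta's issue by representation.
The 1/16 is divided into 2 equal shares of 1/32 among Eliasz, Mieczyslaw.
Eliasz is living and takes 1/32.
Mieczyslaw is living and takes 1/32.
Agnieszka is living and takes 1/8.
Czeslaw predeceased; the 1/8 allotted to Czeslaw's branch passes to Czeslaw's issue by representation.
The 1/8 is divided into 4 equal shares of 1/32 among Waclaw, Tadeusz, Urszula, Jolanta.
Waclaw predeceased; the 1/32 allotted to Waclaw's branch passes to Waclaw's issue by representation.
Ludmila is the sole taker at this level and receives the full 1/32.
Tadeusz is living and takes 1/32.
Urszula is living and takes 1/32.
Jolanta is living and takes 1/32.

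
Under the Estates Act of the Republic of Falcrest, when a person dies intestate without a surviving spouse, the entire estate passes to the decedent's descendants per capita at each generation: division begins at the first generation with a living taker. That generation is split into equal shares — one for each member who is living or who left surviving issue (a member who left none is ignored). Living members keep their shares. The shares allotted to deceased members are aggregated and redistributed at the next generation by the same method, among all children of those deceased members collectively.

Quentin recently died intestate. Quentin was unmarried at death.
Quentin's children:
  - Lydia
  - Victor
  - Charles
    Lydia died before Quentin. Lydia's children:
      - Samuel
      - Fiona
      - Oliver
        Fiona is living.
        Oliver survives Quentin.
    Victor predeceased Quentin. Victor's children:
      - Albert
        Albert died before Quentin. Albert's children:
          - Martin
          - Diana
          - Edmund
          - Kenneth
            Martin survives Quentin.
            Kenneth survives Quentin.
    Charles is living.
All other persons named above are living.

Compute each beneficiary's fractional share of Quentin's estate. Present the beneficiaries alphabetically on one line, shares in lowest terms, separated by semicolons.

There is no surviving spouse, so the entire estate passes to Quentin's descendants per capita at each generation.
At generation 1 (Lydia, Victor, Charles) there are 3 shares of (1)/3 = 1/3 each.
Living: Charles — each takes 1/3.
Deceased: Lydia and Victor. Their combined 2/3 is pooled and carried to generation 2.
At generation 2 (Samuel, Fiona, Oliver, Albert) there are 4 shares of (2/3)/4 = 1/6 each.
Living: Samuel, Fiona, and Oliver — each takes 1/6.
Deceased: Albert. That 1/6 share is carried to generation 3.
At generation 3 (Martin, Diana, Edmund, Kenneth) there are 4 shares of (1/6)/4 = 1/24 each.
Living: Martin, Diana, Edmund, and Kenneth — each takes 1/24.

Charles 1/3; Diana 1/24; Edmund 1/24; Fiona 1/6; Kenneth 1/24; Martin 1/24; Oliver 1/6; Samuel 1/6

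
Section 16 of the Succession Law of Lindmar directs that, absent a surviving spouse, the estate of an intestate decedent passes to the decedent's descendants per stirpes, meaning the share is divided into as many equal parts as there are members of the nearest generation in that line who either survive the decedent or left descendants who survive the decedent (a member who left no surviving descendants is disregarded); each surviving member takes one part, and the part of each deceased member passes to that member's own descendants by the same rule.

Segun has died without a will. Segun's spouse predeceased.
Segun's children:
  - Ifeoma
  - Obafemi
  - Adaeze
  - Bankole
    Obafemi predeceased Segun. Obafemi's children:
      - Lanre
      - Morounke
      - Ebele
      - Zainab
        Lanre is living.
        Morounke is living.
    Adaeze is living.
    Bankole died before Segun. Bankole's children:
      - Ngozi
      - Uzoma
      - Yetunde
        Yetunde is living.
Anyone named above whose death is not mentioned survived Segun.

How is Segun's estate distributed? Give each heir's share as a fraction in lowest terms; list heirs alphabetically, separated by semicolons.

There is no surviving spouse, so the entire estate passes to Segun's descendants per stirpes.
The estate is divided into 4 equal shares of 1/4 among Ifeoma, Obafemi, Adaeze, Bankole.
Ifeoma is living and takes 1/4.
Obafemi predeceased; the 1/4 allotted to Obafemi's branch passes to Obafemi's issue by representation.
The 1/4 is divided into 4 equal shares of 1/16 among Lanre, Morounke, Ebele, Zainab.
Lanre is living and takes 1/16.
Morounke is living and takes 1/16.
Ebele is living and takes 1/16.
Zainab is living and takes 1/16.
Adaeze is living and takes 1/4.
Bankole predeceased; the 1/4 allotted to Bankole's branch passes to Bankole's issue by representation.
The 1/4 is divided into 3 equal shares of 1/12 among Ngozi, Uzoma, Yetunde.
Ngozi is living and takes 1/12.
Uzoma is living and takes 1/12.
Yetunde is living and takes 1/12.

Adaeze 1/4; Ebele 1/16; Ifeoma 1/4; Lanre 1/16; Morounke 1/16; Ngozi 1/12; Uzoma 1/12; Yetunde 1/12; Zainab 1/16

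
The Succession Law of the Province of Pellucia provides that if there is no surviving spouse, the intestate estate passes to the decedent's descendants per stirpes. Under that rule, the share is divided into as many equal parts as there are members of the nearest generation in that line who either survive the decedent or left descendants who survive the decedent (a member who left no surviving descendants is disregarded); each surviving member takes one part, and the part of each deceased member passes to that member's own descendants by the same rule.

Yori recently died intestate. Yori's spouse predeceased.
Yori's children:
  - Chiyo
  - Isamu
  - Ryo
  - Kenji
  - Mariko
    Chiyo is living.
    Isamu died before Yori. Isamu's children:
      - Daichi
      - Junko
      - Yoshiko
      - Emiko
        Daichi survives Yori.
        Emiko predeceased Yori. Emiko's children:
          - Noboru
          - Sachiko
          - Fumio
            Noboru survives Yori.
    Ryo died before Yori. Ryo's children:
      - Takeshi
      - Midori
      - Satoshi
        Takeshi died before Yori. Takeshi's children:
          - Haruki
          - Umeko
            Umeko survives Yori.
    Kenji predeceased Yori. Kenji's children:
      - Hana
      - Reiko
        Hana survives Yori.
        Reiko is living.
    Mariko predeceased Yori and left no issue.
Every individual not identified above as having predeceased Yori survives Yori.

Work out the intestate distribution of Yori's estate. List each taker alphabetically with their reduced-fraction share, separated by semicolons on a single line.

Chiyo 1/4; Daichi 1/16; Fumio 1/48; Hana 1/8; Haruki 1/24; Junko 1/16; Midori 1/12; Noboru 1/48; Reiko 1/8; Sachiko 1/48; Satoshi 1/12; Umeko 1/24; Yoshiko 1/16

There is no surviving spouse, so the entire estate passes to Yori's descendants per stirpes.
Mariko left no surviving issue, so that branch lapses and is disregarded.
The estate is divided into 4 equal shares of 1/4 among Chiyo, Isamu, Ryo, Kenji.
Chiyo is living and takes 1/4.
Isamu predeceased; the 1/4 allotted to Isamu's branch passes to Isamu's issue by representation.
The 1/4 is divided into 4 equal shares of 1/16 among Daichi, Junko, Yoshiko, Emiko.
Daichi is living and takes 1/16.
Junko is living and takes 1/16.
Yoshiko is living and takes 1/16.
Emiko predeceased; the 1/16 allotted to Emiko's branch passes to Emiko's issue by representation.
The 1/16 is divided into 3 equal shares of 1/48 among Noboru, Sachiko, Fumio.
Noboru is living and takes 1/48.
Sachiko is living and takes 1/48.
Fumio is living and takes 1/48.
Ryo predeceased; the 1/4 allotted to Ryo's branch passes to Ryo's issue by representation.
The 1/4 is divided into 3 equal shares of 1/12 among Takeshi, Midori, Satoshi.
Takeshi predeceased; the 1/12 allotted to Takeshi's branch passes to Takeshi's issue by representation.
The 1/12 is divided into 2 equal shares of 1/24 among Haruki, Umeko.
Haruki is living and takes 1/24.
Umeko is living and takes 1/24.
Midori is living and takes 1/12.
Satoshi is living and takes 1/12.
Kenji predeceased; the 1/4 allotted to Kenji's branch passes to Kenji's issue by representation.
The 1/4 is divided into 2 equal shares of 1/8 among Hana, Reiko.
Hana is living and takes 1/8.
Reiko is living and takes 1/8.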